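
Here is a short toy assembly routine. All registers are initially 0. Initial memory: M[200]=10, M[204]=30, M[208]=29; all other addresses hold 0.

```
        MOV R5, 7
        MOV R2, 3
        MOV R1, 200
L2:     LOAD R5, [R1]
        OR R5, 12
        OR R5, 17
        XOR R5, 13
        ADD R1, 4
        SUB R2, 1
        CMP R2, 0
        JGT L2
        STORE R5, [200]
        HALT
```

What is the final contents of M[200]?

MOV R5, 7 → R5=7
MOV R2, 3 → R2=3
MOV R1, 200 → R1=200
LOAD R5, [R1] → R5=M[200]=10
OR R5, 12 → R5=10|12=14
OR R5, 17 → R5=14|17=31
XOR R5, 13 → R5=31^13=18
ADD R1, 4 → R1=200+4=204
SUB R2, 1 → R2=3-1=2
CMP R2, 0  (cmp 2,0)
JGT L2: taken
LOAD R5, [R1] → R5=M[204]=30
OR R5, 12 → R5=30|12=30
OR R5, 17 → R5=30|17=31
XOR R5, 13 → R5=31^13=18
ADD R1, 4 → R1=204+4=208
SUB R2, 1 → R2=2-1=1
CMP R2, 0  (cmp 1,0)
JGT L2: taken
LOAD R5, [R1] → R5=M[208]=29
OR R5, 12 → R5=29|12=29
OR R5, 17 → R5=29|17=29
XOR R5, 13 → R5=29^13=16
ADD R1, 4 → R1=208+4=212
SUB R2, 1 → R2=1-1=0
CMP R2, 0  (cmp 0,0)
JGT L2: not taken
STORE R5, [200] → M[200]=16
halt.

16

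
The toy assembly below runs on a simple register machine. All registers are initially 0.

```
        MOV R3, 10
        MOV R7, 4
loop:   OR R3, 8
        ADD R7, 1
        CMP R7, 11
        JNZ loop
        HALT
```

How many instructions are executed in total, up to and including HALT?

R3=10
R7=4
R3=10|8=10
R7=4+1=5
CMP R7, 11  (cmp 5,11)
JNZ loop: taken
R3=10|8=10
R7=5+1=6
CMP R7, 11  (cmp 6,11)
JNZ loop: taken
R3=10|8=10
R7=6+1=7
CMP R7, 11  (cmp 7,11)
JNZ loop: taken
R3=10|8=10
R7=7+1=8
CMP R7, 11  (cmp 8,11)
JNZ loop: taken
R3=10|8=10
R7=8+1=9
CMP R7, 11  (cmp 9,11)
JNZ loop: taken
R3=10|8=10
R7=9+1=10
CMP R7, 11  (cmp 10,11)
JNZ loop: taken
R3=10|8=10
R7=10+1=11
CMP R7, 11  (cmp 11,11)
JNZ loop: not taken
halt.
Total executed instructions: 31.

31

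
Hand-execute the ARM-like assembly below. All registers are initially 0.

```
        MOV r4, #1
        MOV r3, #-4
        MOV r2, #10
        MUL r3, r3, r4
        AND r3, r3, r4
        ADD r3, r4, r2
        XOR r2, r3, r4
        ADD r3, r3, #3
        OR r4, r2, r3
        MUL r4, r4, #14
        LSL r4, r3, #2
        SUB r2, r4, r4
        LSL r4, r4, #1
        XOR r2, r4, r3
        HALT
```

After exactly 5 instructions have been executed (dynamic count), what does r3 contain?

0

r4=1
r3=-4
r2=10
r3=(-4)*1=-4
r3=(-4)&1=0
After step 5: r3 = 0.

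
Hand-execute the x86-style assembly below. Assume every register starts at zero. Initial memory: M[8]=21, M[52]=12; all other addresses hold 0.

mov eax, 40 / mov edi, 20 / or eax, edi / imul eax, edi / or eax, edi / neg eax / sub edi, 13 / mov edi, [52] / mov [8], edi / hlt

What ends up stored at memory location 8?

12

after mov eax, 40: eax=40
after mov edi, 20: edi=20
after or eax, edi: eax=40|20=60
after imul eax, edi: eax=60*20=1200
after or eax, edi: eax=1200|20=1204
after neg eax: eax=-(1204)=-1204
after sub edi, 13: edi=20-13=7
after mov edi, [52]: edi=M[52]=12
mov [8], edi → M[8]=12
halt.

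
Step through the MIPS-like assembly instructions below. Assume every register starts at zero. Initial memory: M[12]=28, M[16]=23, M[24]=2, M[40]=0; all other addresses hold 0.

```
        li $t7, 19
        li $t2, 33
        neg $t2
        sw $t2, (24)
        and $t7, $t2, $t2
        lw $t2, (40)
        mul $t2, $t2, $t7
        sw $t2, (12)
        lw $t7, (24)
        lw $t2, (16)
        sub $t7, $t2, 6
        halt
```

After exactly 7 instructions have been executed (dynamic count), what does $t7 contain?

-33

li $t7, 19 → $t7=19
li $t2, 33 → $t2=33
neg $t2 → $t2=-(33)=-33
sw $t2, (24) → M[24]=-33
and $t7, $t2, $t2 → $t7=(-33)&(-33)=-33
lw $t2, (40) → $t2=M[40]=0
mul $t2, $t2, $t7 → $t2=0*(-33)=0
After step 7: $t7 = -33.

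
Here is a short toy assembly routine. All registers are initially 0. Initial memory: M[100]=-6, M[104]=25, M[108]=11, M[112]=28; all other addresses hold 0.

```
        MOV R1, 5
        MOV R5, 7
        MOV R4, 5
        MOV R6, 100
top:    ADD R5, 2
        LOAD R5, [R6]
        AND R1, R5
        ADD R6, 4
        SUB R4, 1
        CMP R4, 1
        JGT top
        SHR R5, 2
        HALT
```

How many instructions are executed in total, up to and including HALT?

MOV R1, 5 → R1=5
MOV R5, 7 → R5=7
MOV R4, 5 → R4=5
MOV R6, 100 → R6=100
ADD R5, 2 → R5=7+2=9
LOAD R5, [R6] → R5=M[100]=-6
AND R1, R5 → R1=5&(-6)=0
ADD R6, 4 → R6=100+4=104
SUB R4, 1 → R4=5-1=4
CMP R4, 1  (cmp 4,1)
JGT top: taken
ADD R5, 2 → R5=(-6)+2=-4
LOAD R5, [R6] → R5=M[104]=25
AND R1, R5 → R1=0&25=0
ADD R6, 4 → R6=104+4=108
SUB R4, 1 → R4=4-1=3
CMP R4, 1  (cmp 3,1)
JGT top: taken
ADD R5, 2 → R5=25+2=27
LOAD R5, [R6] → R5=M[108]=11
AND R1, R5 → R1=0&11=0
ADD R6, 4 → R6=108+4=112
SUB R4, 1 → R4=3-1=2
CMP R4, 1  (cmp 2,1)
JGT top: taken
ADD R5, 2 → R5=11+2=13
LOAD R5, [R6] → R5=M[112]=28
AND R1, R5 → R1=0&28=0
ADD R6, 4 → R6=112+4=116
SUB R4, 1 → R4=2-1=1
CMP R4, 1  (cmp 1,1)
JGT top: not taken
SHR R5, 2 → R5=28>>2=7
halt.
Total executed instructions: 34.

34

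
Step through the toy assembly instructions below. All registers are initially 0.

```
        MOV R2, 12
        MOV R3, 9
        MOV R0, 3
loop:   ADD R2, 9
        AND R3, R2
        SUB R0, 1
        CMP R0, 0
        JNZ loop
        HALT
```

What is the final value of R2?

39

MOV R2, 12 → R2=12
MOV R3, 9 → R3=9
MOV R0, 3 → R0=3
ADD R2, 9 → R2=12+9=21
AND R3, R2 → R3=9&21=1
SUB R0, 1 → R0=3-1=2
CMP R0, 0  (cmp 2,0)
JNZ loop: taken
ADD R2, 9 → R2=21+9=30
AND R3, R2 → R3=1&30=0
SUB R0, 1 → R0=2-1=1
CMP R0, 0  (cmp 1,0)
JNZ loop: taken
ADD R2, 9 → R2=30+9=39
AND R3, R2 → R3=0&39=0
SUB R0, 1 → R0=1-1=0
CMP R0, 0  (cmp 0,0)
JNZ loop: not taken
halt.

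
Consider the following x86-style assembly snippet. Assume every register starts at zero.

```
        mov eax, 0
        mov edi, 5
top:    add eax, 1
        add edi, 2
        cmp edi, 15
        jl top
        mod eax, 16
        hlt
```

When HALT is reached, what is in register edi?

eax=0
edi=5
eax=0+1=1
edi=5+2=7
cmp edi, 15  (cmp 7,15)
jl top: taken
eax=1+1=2
edi=7+2=9
cmp edi, 15  (cmp 9,15)
jl top: taken
eax=2+1=3
edi=9+2=11
cmp edi, 15  (cmp 11,15)
jl top: taken
eax=3+1=4
edi=11+2=13
cmp edi, 15  (cmp 13,15)
jl top: taken
eax=4+1=5
edi=13+2=15
cmp edi, 15  (cmp 15,15)
jl top: not taken
eax=5%16=5
halt.

15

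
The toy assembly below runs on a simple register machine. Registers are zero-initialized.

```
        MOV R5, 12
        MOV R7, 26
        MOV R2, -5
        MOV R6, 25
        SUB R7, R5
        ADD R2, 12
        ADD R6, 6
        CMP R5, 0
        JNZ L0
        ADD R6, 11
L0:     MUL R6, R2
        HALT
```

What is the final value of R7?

R5=12
R7=26
R2=-5
R6=25
R7=26-12=14
R2=(-5)+12=7
R6=25+6=31
CMP R5, 0  (cmp 12,0)
JNZ L0: taken
R6=31*7=217
halt.

14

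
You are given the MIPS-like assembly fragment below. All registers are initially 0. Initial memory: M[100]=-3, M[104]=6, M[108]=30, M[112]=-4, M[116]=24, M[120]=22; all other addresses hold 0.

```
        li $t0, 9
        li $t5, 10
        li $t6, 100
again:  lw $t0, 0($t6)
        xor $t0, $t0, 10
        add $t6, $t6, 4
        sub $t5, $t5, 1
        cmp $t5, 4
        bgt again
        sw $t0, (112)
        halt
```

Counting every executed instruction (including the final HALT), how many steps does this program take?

41

after li $t0, 9: $t0=9
after li $t5, 10: $t5=10
after li $t6, 100: $t6=100
after lw $t0, 0($t6): $t0=M[100]=-3
after xor $t0, $t0, 10: $t0=(-3)^10=-9
after add $t6, $t6, 4: $t6=100+4=104
after sub $t5, $t5, 1: $t5=10-1=9
cmp $t5, 4  (cmp 9,4)
bgt again: taken
after lw $t0, 0($t6): $t0=M[104]=6
after xor $t0, $t0, 10: $t0=6^10=12
after add $t6, $t6, 4: $t6=104+4=108
after sub $t5, $t5, 1: $t5=9-1=8
cmp $t5, 4  (cmp 8,4)
bgt again: taken
after lw $t0, 0($t6): $t0=M[108]=30
after xor $t0, $t0, 10: $t0=30^10=20
after add $t6, $t6, 4: $t6=108+4=112
after sub $t5, $t5, 1: $t5=8-1=7
cmp $t5, 4  (cmp 7,4)
bgt again: taken
after lw $t0, 0($t6): $t0=M[112]=-4
after xor $t0, $t0, 10: $t0=(-4)^10=-10
after add $t6, $t6, 4: $t6=112+4=116
after sub $t5, $t5, 1: $t5=7-1=6
cmp $t5, 4  (cmp 6,4)
bgt again: taken
after lw $t0, 0($t6): $t0=M[116]=24
after xor $t0, $t0, 10: $t0=24^10=18
after add $t6, $t6, 4: $t6=116+4=120
after sub $t5, $t5, 1: $t5=6-1=5
cmp $t5, 4  (cmp 5,4)
bgt again: taken
after lw $t0, 0($t6): $t0=M[120]=22
after xor $t0, $t0, 10: $t0=22^10=28
after add $t6, $t6, 4: $t6=120+4=124
after sub $t5, $t5, 1: $t5=5-1=4
cmp $t5, 4  (cmp 4,4)
bgt again: not taken
sw $t0, (112) → M[112]=28
halt.
Total executed instructions: 41.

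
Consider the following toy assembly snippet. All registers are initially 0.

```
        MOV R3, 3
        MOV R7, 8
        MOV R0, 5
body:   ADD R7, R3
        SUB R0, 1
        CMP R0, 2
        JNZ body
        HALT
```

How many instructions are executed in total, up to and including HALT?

after MOV R3, 3: R3=3
after MOV R7, 8: R7=8
after MOV R0, 5: R0=5
after ADD R7, R3: R7=8+3=11
after SUB R0, 1: R0=5-1=4
CMP R0, 2  (cmp 4,2)
JNZ body: taken
after ADD R7, R3: R7=11+3=14
after SUB R0, 1: R0=4-1=3
CMP R0, 2  (cmp 3,2)
JNZ body: taken
after ADD R7, R3: R7=14+3=17
after SUB R0, 1: R0=3-1=2
CMP R0, 2  (cmp 2,2)
JNZ body: not taken
halt.
Total executed instructions: 16.

16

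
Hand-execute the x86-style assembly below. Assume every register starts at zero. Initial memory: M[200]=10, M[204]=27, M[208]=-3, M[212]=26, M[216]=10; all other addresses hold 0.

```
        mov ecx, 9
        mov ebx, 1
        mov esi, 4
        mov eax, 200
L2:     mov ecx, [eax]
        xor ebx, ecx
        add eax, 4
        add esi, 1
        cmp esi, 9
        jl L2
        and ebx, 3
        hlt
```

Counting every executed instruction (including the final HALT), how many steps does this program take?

mov ecx, 9 → ecx=9
mov ebx, 1 → ebx=1
mov esi, 4 → esi=4
mov eax, 200 → eax=200
mov ecx, [eax] → ecx=M[200]=10
xor ebx, ecx → ebx=1^10=11
add eax, 4 → eax=200+4=204
add esi, 1 → esi=4+1=5
cmp esi, 9  (cmp 5,9)
jl L2: taken
mov ecx, [eax] → ecx=M[204]=27
xor ebx, ecx → ebx=11^27=16
add eax, 4 → eax=204+4=208
add esi, 1 → esi=5+1=6
cmp esi, 9  (cmp 6,9)
jl L2: taken
mov ecx, [eax] → ecx=M[208]=-3
xor ebx, ecx → ebx=16^(-3)=-19
add eax, 4 → eax=208+4=212
add esi, 1 → esi=6+1=7
cmp esi, 9  (cmp 7,9)
jl L2: taken
mov ecx, [eax] → ecx=M[212]=26
xor ebx, ecx → ebx=(-19)^26=-9
add eax, 4 → eax=212+4=216
add esi, 1 → esi=7+1=8
cmp esi, 9  (cmp 8,9)
jl L2: taken
mov ecx, [eax] → ecx=M[216]=10
xor ebx, ecx → ebx=(-9)^10=-3
add eax, 4 → eax=216+4=220
add esi, 1 → esi=8+1=9
cmp esi, 9  (cmp 9,9)
jl L2: not taken
and ebx, 3 → ebx=(-3)&3=1
halt.
Total executed instructions: 36.

36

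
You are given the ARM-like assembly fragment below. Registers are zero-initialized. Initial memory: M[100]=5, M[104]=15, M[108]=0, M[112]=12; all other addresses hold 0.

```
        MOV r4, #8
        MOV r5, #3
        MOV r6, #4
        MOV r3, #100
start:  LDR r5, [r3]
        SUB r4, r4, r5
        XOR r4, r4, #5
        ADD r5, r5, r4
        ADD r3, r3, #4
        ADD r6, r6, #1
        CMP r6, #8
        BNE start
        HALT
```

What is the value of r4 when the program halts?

MOV r4, #8 → r4=8
MOV r5, #3 → r5=3
MOV r6, #4 → r6=4
MOV r3, #100 → r3=100
LDR r5, [r3] → r5=M[100]=5
SUB r4, r4, r5 → r4=8-5=3
XOR r4, r4, #5 → r4=3^5=6
ADD r5, r5, r4 → r5=5+6=11
ADD r3, r3, #4 → r3=100+4=104
ADD r6, r6, #1 → r6=4+1=5
CMP r6, #8  (cmp 5,8)
BNE start: taken
LDR r5, [r3] → r5=M[104]=15
SUB r4, r4, r5 → r4=6-15=-9
XOR r4, r4, #5 → r4=(-9)^5=-14
ADD r5, r5, r4 → r5=15+(-14)=1
ADD r3, r3, #4 → r3=104+4=108
ADD r6, r6, #1 → r6=5+1=6
CMP r6, #8  (cmp 6,8)
BNE start: taken
LDR r5, [r3] → r5=M[108]=0
SUB r4, r4, r5 → r4=(-14)-0=-14
XOR r4, r4, #5 → r4=(-14)^5=-9
ADD r5, r5, r4 → r5=0+(-9)=-9
ADD r3, r3, #4 → r3=108+4=112
ADD r6, r6, #1 → r6=6+1=7
CMP r6, #8  (cmp 7,8)
BNE start: taken
LDR r5, [r3] → r5=M[112]=12
SUB r4, r4, r5 → r4=(-9)-12=-21
XOR r4, r4, #5 → r4=(-21)^5=-18
ADD r5, r5, r4 → r5=12+(-18)=-6
ADD r3, r3, #4 → r3=112+4=116
ADD r6, r6, #1 → r6=7+1=8
CMP r6, #8  (cmp 8,8)
BNE start: not taken
halt.

-18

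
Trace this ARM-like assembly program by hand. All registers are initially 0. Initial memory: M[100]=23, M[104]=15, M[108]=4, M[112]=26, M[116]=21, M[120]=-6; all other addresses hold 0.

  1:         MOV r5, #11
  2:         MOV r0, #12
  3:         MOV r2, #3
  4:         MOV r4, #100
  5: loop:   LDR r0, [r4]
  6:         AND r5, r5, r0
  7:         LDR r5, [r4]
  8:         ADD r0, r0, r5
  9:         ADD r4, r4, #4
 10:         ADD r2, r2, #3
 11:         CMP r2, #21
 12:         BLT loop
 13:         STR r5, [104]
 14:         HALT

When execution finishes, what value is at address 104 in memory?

after MOV r5, #11: r5=11
after MOV r0, #12: r0=12
after MOV r2, #3: r2=3
after MOV r4, #100: r4=100
after LDR r0, [r4]: r0=M[100]=23
after AND r5, r5, r0: r5=11&23=3
after LDR r5, [r4]: r5=M[100]=23
after ADD r0, r0, r5: r0=23+23=46
after ADD r4, r4, #4: r4=100+4=104
after ADD r2, r2, #3: r2=3+3=6
CMP r2, #21  (cmp 6,21)
BLT loop: taken
after LDR r0, [r4]: r0=M[104]=15
after AND r5, r5, r0: r5=23&15=7
after LDR r5, [r4]: r5=M[104]=15
after ADD r0, r0, r5: r0=15+15=30
after ADD r4, r4, #4: r4=104+4=108
after ADD r2, r2, #3: r2=6+3=9
CMP r2, #21  (cmp 9,21)
BLT loop: taken
after LDR r0, [r4]: r0=M[108]=4
after AND r5, r5, r0: r5=15&4=4
after LDR r5, [r4]: r5=M[108]=4
after ADD r0, r0, r5: r0=4+4=8
after ADD r4, r4, #4: r4=108+4=112
after ADD r2, r2, #3: r2=9+3=12
CMP r2, #21  (cmp 12,21)
BLT loop: taken
after LDR r0, [r4]: r0=M[112]=26
after AND r5, r5, r0: r5=4&26=0
after LDR r5, [r4]: r5=M[112]=26
after ADD r0, r0, r5: r0=26+26=52
after ADD r4, r4, #4: r4=112+4=116
after ADD r2, r2, #3: r2=12+3=15
CMP r2, #21  (cmp 15,21)
BLT loop: taken
after LDR r0, [r4]: r0=M[116]=21
after AND r5, r5, r0: r5=26&21=16
after LDR r5, [r4]: r5=M[116]=21
after ADD r0, r0, r5: r0=21+21=42
after ADD r4, r4, #4: r4=116+4=120
after ADD r2, r2, #3: r2=15+3=18
CMP r2, #21  (cmp 18,21)
BLT loop: taken
after LDR r0, [r4]: r0=M[120]=-6
after AND r5, r5, r0: r5=21&(-6)=16
after LDR r5, [r4]: r5=M[120]=-6
after ADD r0, r0, r5: r0=(-6)+(-6)=-12
after ADD r4, r4, #4: r4=120+4=124
after ADD r2, r2, #3: r2=18+3=21
CMP r2, #21  (cmp 21,21)
BLT loop: not taken
STR r5, [104] → M[104]=-6
halt.

-6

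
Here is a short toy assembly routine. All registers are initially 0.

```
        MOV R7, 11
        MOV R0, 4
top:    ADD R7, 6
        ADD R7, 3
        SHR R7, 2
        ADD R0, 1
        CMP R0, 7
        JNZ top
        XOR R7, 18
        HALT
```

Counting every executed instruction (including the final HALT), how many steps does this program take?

22

after MOV R7, 11: R7=11
after MOV R0, 4: R0=4
after ADD R7, 6: R7=11+6=17
after ADD R7, 3: R7=17+3=20
after SHR R7, 2: R7=20>>2=5
after ADD R0, 1: R0=4+1=5
CMP R0, 7  (cmp 5,7)
JNZ top: taken
after ADD R7, 6: R7=5+6=11
after ADD R7, 3: R7=11+3=14
after SHR R7, 2: R7=14>>2=3
after ADD R0, 1: R0=5+1=6
CMP R0, 7  (cmp 6,7)
JNZ top: taken
after ADD R7, 6: R7=3+6=9
after ADD R7, 3: R7=9+3=12
after SHR R7, 2: R7=12>>2=3
after ADD R0, 1: R0=6+1=7
CMP R0, 7  (cmp 7,7)
JNZ top: not taken
after XOR R7, 18: R7=3^18=17
halt.
Total executed instructions: 22.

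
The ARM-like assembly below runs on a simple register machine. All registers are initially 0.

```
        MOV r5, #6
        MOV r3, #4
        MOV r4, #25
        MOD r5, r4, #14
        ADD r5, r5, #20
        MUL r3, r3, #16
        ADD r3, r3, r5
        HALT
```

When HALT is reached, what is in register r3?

after MOV r5, #6: r5=6
after MOV r3, #4: r3=4
after MOV r4, #25: r4=25
after MOD r5, r4, #14: r5=25%14=11
after ADD r5, r5, #20: r5=11+20=31
after MUL r3, r3, #16: r3=4*16=64
after ADD r3, r3, r5: r3=64+31=95
halt.

95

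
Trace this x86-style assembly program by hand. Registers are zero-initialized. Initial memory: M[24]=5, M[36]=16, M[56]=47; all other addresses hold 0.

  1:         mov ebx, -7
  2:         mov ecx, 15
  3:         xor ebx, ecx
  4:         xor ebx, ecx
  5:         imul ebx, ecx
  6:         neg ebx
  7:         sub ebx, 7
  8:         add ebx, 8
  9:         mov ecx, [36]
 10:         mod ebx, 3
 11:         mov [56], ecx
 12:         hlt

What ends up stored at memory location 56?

ebx=-7
ecx=15
ebx=(-7)^15=-10
ebx=(-10)^15=-7
ebx=(-7)*15=-105
ebx=-(-105)=105
ebx=105-7=98
ebx=98+8=106
ecx=M[36]=16
ebx=106%3=1
mov [56], ecx → M[56]=16
halt.

16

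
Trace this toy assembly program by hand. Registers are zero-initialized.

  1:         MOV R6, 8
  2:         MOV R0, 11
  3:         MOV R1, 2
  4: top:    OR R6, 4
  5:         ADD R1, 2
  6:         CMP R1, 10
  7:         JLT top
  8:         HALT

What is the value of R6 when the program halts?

after MOV R6, 8: R6=8
after MOV R0, 11: R0=11
after MOV R1, 2: R1=2
after OR R6, 4: R6=8|4=12
after ADD R1, 2: R1=2+2=4
CMP R1, 10  (cmp 4,10)
JLT top: taken
after OR R6, 4: R6=12|4=12
after ADD R1, 2: R1=4+2=6
CMP R1, 10  (cmp 6,10)
JLT top: taken
after OR R6, 4: R6=12|4=12
after ADD R1, 2: R1=6+2=8
CMP R1, 10  (cmp 8,10)
JLT top: taken
after OR R6, 4: R6=12|4=12
after ADD R1, 2: R1=8+2=10
CMP R1, 10  (cmp 10,10)
JLT top: not taken
halt.

12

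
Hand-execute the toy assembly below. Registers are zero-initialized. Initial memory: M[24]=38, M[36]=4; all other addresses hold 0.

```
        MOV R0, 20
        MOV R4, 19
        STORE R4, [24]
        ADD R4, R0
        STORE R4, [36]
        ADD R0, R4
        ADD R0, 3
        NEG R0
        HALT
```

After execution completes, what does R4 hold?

R0=20
R4=19
STORE R4, [24] → M[24]=19
R4=19+20=39
STORE R4, [36] → M[36]=39
R0=20+39=59
R0=59+3=62
R0=-(62)=-62
halt.

39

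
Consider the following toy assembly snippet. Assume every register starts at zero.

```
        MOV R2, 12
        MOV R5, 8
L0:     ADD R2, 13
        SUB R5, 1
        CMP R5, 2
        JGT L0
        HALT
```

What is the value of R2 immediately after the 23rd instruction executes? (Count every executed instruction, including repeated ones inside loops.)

90

R2=12
R5=8
R2=12+13=25
R5=8-1=7
CMP R5, 2  (cmp 7,2)
JGT L0: taken
R2=25+13=38
R5=7-1=6
CMP R5, 2  (cmp 6,2)
JGT L0: taken
R2=38+13=51
R5=6-1=5
CMP R5, 2  (cmp 5,2)
JGT L0: taken
R2=51+13=64
R5=5-1=4
CMP R5, 2  (cmp 4,2)
JGT L0: taken
R2=64+13=77
R5=4-1=3
CMP R5, 2  (cmp 3,2)
JGT L0: taken
R2=77+13=90
After step 23: R2 = 90.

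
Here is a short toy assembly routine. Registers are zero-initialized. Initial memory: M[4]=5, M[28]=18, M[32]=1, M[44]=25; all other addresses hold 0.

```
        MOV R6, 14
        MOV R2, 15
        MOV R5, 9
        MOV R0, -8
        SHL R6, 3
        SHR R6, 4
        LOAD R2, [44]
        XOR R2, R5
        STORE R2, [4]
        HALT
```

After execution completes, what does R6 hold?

MOV R6, 14 → R6=14
MOV R2, 15 → R2=15
MOV R5, 9 → R5=9
MOV R0, -8 → R0=-8
SHL R6, 3 → R6=14<<3=112
SHR R6, 4 → R6=112>>4=7
LOAD R2, [44] → R2=M[44]=25
XOR R2, R5 → R2=25^9=16
STORE R2, [4] → M[4]=16
halt.

7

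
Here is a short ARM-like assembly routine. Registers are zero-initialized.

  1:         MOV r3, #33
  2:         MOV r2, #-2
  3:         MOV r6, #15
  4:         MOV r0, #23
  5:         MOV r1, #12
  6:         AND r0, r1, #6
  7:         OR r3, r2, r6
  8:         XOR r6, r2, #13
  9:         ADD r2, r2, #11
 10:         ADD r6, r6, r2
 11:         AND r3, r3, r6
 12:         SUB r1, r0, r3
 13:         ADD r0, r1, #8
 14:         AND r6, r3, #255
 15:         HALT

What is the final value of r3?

-4

r3=33
r2=-2
r6=15
r0=23
r1=12
r0=12&6=4
r3=(-2)|15=-1
r6=(-2)^13=-13
r2=(-2)+11=9
r6=(-13)+9=-4
r3=(-1)&(-4)=-4
r1=4-(-4)=8
r0=8+8=16
r6=(-4)&255=252
halt.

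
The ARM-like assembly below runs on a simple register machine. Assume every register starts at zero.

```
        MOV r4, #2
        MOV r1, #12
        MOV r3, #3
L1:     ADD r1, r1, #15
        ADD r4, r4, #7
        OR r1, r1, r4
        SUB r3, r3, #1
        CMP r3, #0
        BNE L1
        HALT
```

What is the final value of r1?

r4=2
r1=12
r3=3
r1=12+15=27
r4=2+7=9
r1=27|9=27
r3=3-1=2
CMP r3, #0  (cmp 2,0)
BNE L1: taken
r1=27+15=42
r4=9+7=16
r1=42|16=58
r3=2-1=1
CMP r3, #0  (cmp 1,0)
BNE L1: taken
r1=58+15=73
r4=16+7=23
r1=73|23=95
r3=1-1=0
CMP r3, #0  (cmp 0,0)
BNE L1: not taken
halt.

95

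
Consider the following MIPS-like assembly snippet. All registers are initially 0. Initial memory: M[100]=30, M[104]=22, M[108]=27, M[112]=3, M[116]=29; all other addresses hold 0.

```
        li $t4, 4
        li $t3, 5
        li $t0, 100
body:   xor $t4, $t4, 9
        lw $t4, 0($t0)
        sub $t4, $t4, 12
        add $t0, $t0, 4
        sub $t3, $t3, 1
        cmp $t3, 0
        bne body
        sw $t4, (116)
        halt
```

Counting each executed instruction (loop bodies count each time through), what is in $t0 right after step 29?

after li $t4, 4: $t4=4
after li $t3, 5: $t3=5
after li $t0, 100: $t0=100
after xor $t4, $t4, 9: $t4=4^9=13
after lw $t4, 0($t0): $t4=M[100]=30
after sub $t4, $t4, 12: $t4=30-12=18
after add $t0, $t0, 4: $t0=100+4=104
after sub $t3, $t3, 1: $t3=5-1=4
cmp $t3, 0  (cmp 4,0)
bne body: taken
after xor $t4, $t4, 9: $t4=18^9=27
after lw $t4, 0($t0): $t4=M[104]=22
after sub $t4, $t4, 12: $t4=22-12=10
after add $t0, $t0, 4: $t0=104+4=108
after sub $t3, $t3, 1: $t3=4-1=3
cmp $t3, 0  (cmp 3,0)
bne body: taken
after xor $t4, $t4, 9: $t4=10^9=3
after lw $t4, 0($t0): $t4=M[108]=27
after sub $t4, $t4, 12: $t4=27-12=15
after add $t0, $t0, 4: $t0=108+4=112
after sub $t3, $t3, 1: $t3=3-1=2
cmp $t3, 0  (cmp 2,0)
bne body: taken
after xor $t4, $t4, 9: $t4=15^9=6
after lw $t4, 0($t0): $t4=M[112]=3
after sub $t4, $t4, 12: $t4=3-12=-9
after add $t0, $t0, 4: $t0=112+4=116
after sub $t3, $t3, 1: $t3=2-1=1
After step 29: $t0 = 116.

116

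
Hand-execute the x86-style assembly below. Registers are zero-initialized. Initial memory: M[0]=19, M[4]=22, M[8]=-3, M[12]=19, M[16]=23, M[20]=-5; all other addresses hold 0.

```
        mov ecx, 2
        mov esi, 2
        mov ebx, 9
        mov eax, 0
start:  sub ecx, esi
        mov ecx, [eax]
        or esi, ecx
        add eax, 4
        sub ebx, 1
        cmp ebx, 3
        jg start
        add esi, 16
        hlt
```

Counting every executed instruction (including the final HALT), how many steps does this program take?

mov ecx, 2 → ecx=2
mov esi, 2 → esi=2
mov ebx, 9 → ebx=9
mov eax, 0 → eax=0
sub ecx, esi → ecx=2-2=0
mov ecx, [eax] → ecx=M[0]=19
or esi, ecx → esi=2|19=19
add eax, 4 → eax=0+4=4
sub ebx, 1 → ebx=9-1=8
cmp ebx, 3  (cmp 8,3)
jg start: taken
sub ecx, esi → ecx=19-19=0
mov ecx, [eax] → ecx=M[4]=22
or esi, ecx → esi=19|22=23
add eax, 4 → eax=4+4=8
sub ebx, 1 → ebx=8-1=7
cmp ebx, 3  (cmp 7,3)
jg start: taken
sub ecx, esi → ecx=22-23=-1
mov ecx, [eax] → ecx=M[8]=-3
or esi, ecx → esi=23|(-3)=-1
add eax, 4 → eax=8+4=12
sub ebx, 1 → ebx=7-1=6
cmp ebx, 3  (cmp 6,3)
jg start: taken
sub ecx, esi → ecx=(-3)-(-1)=-2
mov ecx, [eax] → ecx=M[12]=19
or esi, ecx → esi=(-1)|19=-1
add eax, 4 → eax=12+4=16
sub ebx, 1 → ebx=6-1=5
cmp ebx, 3  (cmp 5,3)
jg start: taken
sub ecx, esi → ecx=19-(-1)=20
mov ecx, [eax] → ecx=M[16]=23
or esi, ecx → esi=(-1)|23=-1
add eax, 4 → eax=16+4=20
sub ebx, 1 → ebx=5-1=4
cmp ebx, 3  (cmp 4,3)
jg start: taken
sub ecx, esi → ecx=23-(-1)=24
mov ecx, [eax] → ecx=M[20]=-5
or esi, ecx → esi=(-1)|(-5)=-1
add eax, 4 → eax=20+4=24
sub ebx, 1 → ebx=4-1=3
cmp ebx, 3  (cmp 3,3)
jg start: not taken
add esi, 16 → esi=(-1)+16=15
halt.
Total executed instructions: 48.

48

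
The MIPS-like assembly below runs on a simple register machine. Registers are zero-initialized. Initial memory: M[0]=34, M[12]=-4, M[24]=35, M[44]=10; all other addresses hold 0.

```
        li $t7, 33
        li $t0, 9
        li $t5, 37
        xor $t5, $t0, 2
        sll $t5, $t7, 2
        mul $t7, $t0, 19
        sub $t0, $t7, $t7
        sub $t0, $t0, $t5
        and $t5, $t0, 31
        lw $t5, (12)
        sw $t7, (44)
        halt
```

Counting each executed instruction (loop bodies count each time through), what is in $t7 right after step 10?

171

after li $t7, 33: $t7=33
after li $t0, 9: $t0=9
after li $t5, 37: $t5=37
after xor $t5, $t0, 2: $t5=9^2=11
after sll $t5, $t7, 2: $t5=33<<2=132
after mul $t7, $t0, 19: $t7=9*19=171
after sub $t0, $t7, $t7: $t0=171-171=0
after sub $t0, $t0, $t5: $t0=0-132=-132
after and $t5, $t0, 31: $t5=(-132)&31=28
after lw $t5, (12): $t5=M[12]=-4
After step 10: $t7 = 171.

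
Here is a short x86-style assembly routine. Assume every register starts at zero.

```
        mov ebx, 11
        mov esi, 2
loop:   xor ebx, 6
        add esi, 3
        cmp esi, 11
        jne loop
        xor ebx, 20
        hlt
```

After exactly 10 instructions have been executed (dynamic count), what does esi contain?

mov ebx, 11 → ebx=11
mov esi, 2 → esi=2
xor ebx, 6 → ebx=11^6=13
add esi, 3 → esi=2+3=5
cmp esi, 11  (cmp 5,11)
jne loop: taken
xor ebx, 6 → ebx=13^6=11
add esi, 3 → esi=5+3=8
cmp esi, 11  (cmp 8,11)
jne loop: taken
After step 10: esi = 8.

8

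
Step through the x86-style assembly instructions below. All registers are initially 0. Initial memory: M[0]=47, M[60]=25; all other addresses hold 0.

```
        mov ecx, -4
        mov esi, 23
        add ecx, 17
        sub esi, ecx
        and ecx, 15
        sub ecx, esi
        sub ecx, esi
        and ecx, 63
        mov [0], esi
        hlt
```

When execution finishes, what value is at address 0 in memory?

10

mov ecx, -4 → ecx=-4
mov esi, 23 → esi=23
add ecx, 17 → ecx=(-4)+17=13
sub esi, ecx → esi=23-13=10
and ecx, 15 → ecx=13&15=13
sub ecx, esi → ecx=13-10=3
sub ecx, esi → ecx=3-10=-7
and ecx, 63 → ecx=(-7)&63=57
mov [0], esi → M[0]=10
halt.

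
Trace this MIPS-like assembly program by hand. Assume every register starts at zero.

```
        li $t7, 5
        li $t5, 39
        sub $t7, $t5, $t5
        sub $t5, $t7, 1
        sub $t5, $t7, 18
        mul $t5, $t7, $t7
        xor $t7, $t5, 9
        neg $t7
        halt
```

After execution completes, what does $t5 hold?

0

$t7=5
$t5=39
$t7=39-39=0
$t5=0-1=-1
$t5=0-18=-18
$t5=0*0=0
$t7=0^9=9
$t7=-(9)=-9
halt.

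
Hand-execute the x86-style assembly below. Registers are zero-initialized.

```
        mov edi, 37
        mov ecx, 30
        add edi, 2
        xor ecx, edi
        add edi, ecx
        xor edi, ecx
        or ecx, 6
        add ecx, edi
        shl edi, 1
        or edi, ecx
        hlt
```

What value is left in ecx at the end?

mov edi, 37 → edi=37
mov ecx, 30 → ecx=30
add edi, 2 → edi=37+2=39
xor ecx, edi → ecx=30^39=57
add edi, ecx → edi=39+57=96
xor edi, ecx → edi=96^57=89
or ecx, 6 → ecx=57|6=63
add ecx, edi → ecx=63+89=152
shl edi, 1 → edi=89<<1=178
or edi, ecx → edi=178|152=186
halt.

152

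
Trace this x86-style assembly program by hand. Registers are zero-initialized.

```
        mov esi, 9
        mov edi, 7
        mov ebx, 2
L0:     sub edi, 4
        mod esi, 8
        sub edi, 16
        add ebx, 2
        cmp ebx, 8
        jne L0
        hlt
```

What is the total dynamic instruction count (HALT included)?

22

after mov esi, 9: esi=9
after mov edi, 7: edi=7
after mov ebx, 2: ebx=2
after sub edi, 4: edi=7-4=3
after mod esi, 8: esi=9%8=1
after sub edi, 16: edi=3-16=-13
after add ebx, 2: ebx=2+2=4
cmp ebx, 8  (cmp 4,8)
jne L0: taken
after sub edi, 4: edi=(-13)-4=-17
after mod esi, 8: esi=1%8=1
after sub edi, 16: edi=(-17)-16=-33
after add ebx, 2: ebx=4+2=6
cmp ebx, 8  (cmp 6,8)
jne L0: taken
after sub edi, 4: edi=(-33)-4=-37
after mod esi, 8: esi=1%8=1
after sub edi, 16: edi=(-37)-16=-53
after add ebx, 2: ebx=6+2=8
cmp ebx, 8  (cmp 8,8)
jne L0: not taken
halt.
Total executed instructions: 22.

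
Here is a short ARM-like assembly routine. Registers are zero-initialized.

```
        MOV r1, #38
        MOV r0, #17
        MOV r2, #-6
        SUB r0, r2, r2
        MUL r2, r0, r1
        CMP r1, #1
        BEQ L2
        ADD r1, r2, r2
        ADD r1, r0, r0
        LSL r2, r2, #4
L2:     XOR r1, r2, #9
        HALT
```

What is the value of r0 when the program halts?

0

MOV r1, #38 → r1=38
MOV r0, #17 → r0=17
MOV r2, #-6 → r2=-6
SUB r0, r2, r2 → r0=(-6)-(-6)=0
MUL r2, r0, r1 → r2=0*38=0
CMP r1, #1  (cmp 38,1)
BEQ L2: not taken
ADD r1, r2, r2 → r1=0+0=0
ADD r1, r0, r0 → r1=0+0=0
LSL r2, r2, #4 → r2=0<<4=0
XOR r1, r2, #9 → r1=0^9=9
halt.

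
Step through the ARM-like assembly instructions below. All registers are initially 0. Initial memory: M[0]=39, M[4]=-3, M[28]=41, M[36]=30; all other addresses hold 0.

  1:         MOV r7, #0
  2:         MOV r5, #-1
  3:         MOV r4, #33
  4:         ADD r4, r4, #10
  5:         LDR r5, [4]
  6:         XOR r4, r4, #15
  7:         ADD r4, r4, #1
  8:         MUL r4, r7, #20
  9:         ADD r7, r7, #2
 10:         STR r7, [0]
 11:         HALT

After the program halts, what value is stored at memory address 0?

MOV r7, #0 → r7=0
MOV r5, #-1 → r5=-1
MOV r4, #33 → r4=33
ADD r4, r4, #10 → r4=33+10=43
LDR r5, [4] → r5=M[4]=-3
XOR r4, r4, #15 → r4=43^15=36
ADD r4, r4, #1 → r4=36+1=37
MUL r4, r7, #20 → r4=0*20=0
ADD r7, r7, #2 → r7=0+2=2
STR r7, [0] → M[0]=2
halt.

2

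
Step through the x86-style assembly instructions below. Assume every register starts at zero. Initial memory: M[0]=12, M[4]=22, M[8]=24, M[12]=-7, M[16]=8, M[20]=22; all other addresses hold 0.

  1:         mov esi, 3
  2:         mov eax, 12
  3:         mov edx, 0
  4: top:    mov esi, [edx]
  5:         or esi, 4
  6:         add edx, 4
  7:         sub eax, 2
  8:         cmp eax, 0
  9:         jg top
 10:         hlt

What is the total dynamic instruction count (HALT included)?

mov esi, 3 → esi=3
mov eax, 12 → eax=12
mov edx, 0 → edx=0
mov esi, [edx] → esi=M[0]=12
or esi, 4 → esi=12|4=12
add edx, 4 → edx=0+4=4
sub eax, 2 → eax=12-2=10
cmp eax, 0  (cmp 10,0)
jg top: taken
mov esi, [edx] → esi=M[4]=22
or esi, 4 → esi=22|4=22
add edx, 4 → edx=4+4=8
sub eax, 2 → eax=10-2=8
cmp eax, 0  (cmp 8,0)
jg top: taken
mov esi, [edx] → esi=M[8]=24
or esi, 4 → esi=24|4=28
add edx, 4 → edx=8+4=12
sub eax, 2 → eax=8-2=6
cmp eax, 0  (cmp 6,0)
jg top: taken
mov esi, [edx] → esi=M[12]=-7
or esi, 4 → esi=(-7)|4=-3
add edx, 4 → edx=12+4=16
sub eax, 2 → eax=6-2=4
cmp eax, 0  (cmp 4,0)
jg top: taken
mov esi, [edx] → esi=M[16]=8
or esi, 4 → esi=8|4=12
add edx, 4 → edx=16+4=20
sub eax, 2 → eax=4-2=2
cmp eax, 0  (cmp 2,0)
jg top: taken
mov esi, [edx] → esi=M[20]=22
or esi, 4 → esi=22|4=22
add edx, 4 → edx=20+4=24
sub eax, 2 → eax=2-2=0
cmp eax, 0  (cmp 0,0)
jg top: not taken
halt.
Total executed instructions: 40.

40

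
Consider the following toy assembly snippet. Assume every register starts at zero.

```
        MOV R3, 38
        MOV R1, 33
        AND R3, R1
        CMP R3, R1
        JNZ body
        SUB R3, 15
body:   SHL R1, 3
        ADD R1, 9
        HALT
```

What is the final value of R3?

MOV R3, 38 → R3=38
MOV R1, 33 → R1=33
AND R3, R1 → R3=38&33=32
CMP R3, R1  (cmp 32,33)
JNZ body: taken
SHL R1, 3 → R1=33<<3=264
ADD R1, 9 → R1=264+9=273
halt.

32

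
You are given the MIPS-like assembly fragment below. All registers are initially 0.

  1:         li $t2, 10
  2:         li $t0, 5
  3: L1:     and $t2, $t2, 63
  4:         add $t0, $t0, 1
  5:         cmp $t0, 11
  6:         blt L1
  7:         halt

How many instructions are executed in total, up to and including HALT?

$t2=10
$t0=5
$t2=10&63=10
$t0=5+1=6
cmp $t0, 11  (cmp 6,11)
blt L1: taken
$t2=10&63=10
$t0=6+1=7
cmp $t0, 11  (cmp 7,11)
blt L1: taken
$t2=10&63=10
$t0=7+1=8
cmp $t0, 11  (cmp 8,11)
blt L1: taken
$t2=10&63=10
$t0=8+1=9
cmp $t0, 11  (cmp 9,11)
blt L1: taken
$t2=10&63=10
$t0=9+1=10
cmp $t0, 11  (cmp 10,11)
blt L1: taken
$t2=10&63=10
$t0=10+1=11
cmp $t0, 11  (cmp 11,11)
blt L1: not taken
halt.
Total executed instructions: 27.

27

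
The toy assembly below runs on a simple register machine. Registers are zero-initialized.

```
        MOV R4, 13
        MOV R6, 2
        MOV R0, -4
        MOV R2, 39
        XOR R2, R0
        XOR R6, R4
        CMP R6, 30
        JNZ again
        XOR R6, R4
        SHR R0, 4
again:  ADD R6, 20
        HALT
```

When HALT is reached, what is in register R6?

after MOV R4, 13: R4=13
after MOV R6, 2: R6=2
after MOV R0, -4: R0=-4
after MOV R2, 39: R2=39
after XOR R2, R0: R2=39^(-4)=-37
after XOR R6, R4: R6=2^13=15
CMP R6, 30  (cmp 15,30)
JNZ again: taken
after ADD R6, 20: R6=15+20=35
halt.

35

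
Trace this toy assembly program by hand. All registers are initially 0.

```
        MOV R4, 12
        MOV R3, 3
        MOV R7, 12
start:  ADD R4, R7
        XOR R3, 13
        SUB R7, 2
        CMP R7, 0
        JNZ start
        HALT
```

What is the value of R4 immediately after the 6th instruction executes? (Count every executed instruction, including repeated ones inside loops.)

24

R4=12
R3=3
R7=12
R4=12+12=24
R3=3^13=14
R7=12-2=10
After step 6: R4 = 24.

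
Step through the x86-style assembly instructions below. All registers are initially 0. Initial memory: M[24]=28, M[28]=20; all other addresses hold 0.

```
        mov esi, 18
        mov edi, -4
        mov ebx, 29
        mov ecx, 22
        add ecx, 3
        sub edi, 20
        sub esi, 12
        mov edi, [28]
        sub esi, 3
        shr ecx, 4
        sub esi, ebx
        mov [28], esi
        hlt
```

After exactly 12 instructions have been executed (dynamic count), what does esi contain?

mov esi, 18 → esi=18
mov edi, -4 → edi=-4
mov ebx, 29 → ebx=29
mov ecx, 22 → ecx=22
add ecx, 3 → ecx=22+3=25
sub edi, 20 → edi=(-4)-20=-24
sub esi, 12 → esi=18-12=6
mov edi, [28] → edi=M[28]=20
sub esi, 3 → esi=6-3=3
shr ecx, 4 → ecx=25>>4=1
sub esi, ebx → esi=3-29=-26
mov [28], esi → M[28]=-26
After step 12: esi = -26.

-26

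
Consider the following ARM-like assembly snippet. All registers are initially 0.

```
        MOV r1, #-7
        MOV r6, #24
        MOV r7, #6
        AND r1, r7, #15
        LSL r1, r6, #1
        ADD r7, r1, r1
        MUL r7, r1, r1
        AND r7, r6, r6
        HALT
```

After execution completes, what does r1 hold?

48

r1=-7
r6=24
r7=6
r1=6&15=6
r1=24<<1=48
r7=48+48=96
r7=48*48=2304
r7=24&24=24
halt.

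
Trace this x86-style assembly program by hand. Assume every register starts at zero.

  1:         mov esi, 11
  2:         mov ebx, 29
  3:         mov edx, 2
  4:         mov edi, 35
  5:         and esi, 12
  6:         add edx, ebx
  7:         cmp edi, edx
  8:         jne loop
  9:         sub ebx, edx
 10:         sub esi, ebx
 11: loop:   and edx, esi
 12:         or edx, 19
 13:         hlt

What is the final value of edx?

27

esi=11
ebx=29
edx=2
edi=35
esi=11&12=8
edx=2+29=31
cmp edi, edx  (cmp 35,31)
jne loop: taken
edx=31&8=8
edx=8|19=27
halt.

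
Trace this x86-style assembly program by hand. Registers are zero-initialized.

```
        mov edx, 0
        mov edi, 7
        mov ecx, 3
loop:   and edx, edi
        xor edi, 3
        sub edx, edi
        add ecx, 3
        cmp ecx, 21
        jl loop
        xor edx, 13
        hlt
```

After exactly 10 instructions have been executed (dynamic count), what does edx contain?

edx=0
edi=7
ecx=3
edx=0&7=0
edi=7^3=4
edx=0-4=-4
ecx=3+3=6
cmp ecx, 21  (cmp 6,21)
jl loop: taken
edx=(-4)&4=4
After step 10: edx = 4.

4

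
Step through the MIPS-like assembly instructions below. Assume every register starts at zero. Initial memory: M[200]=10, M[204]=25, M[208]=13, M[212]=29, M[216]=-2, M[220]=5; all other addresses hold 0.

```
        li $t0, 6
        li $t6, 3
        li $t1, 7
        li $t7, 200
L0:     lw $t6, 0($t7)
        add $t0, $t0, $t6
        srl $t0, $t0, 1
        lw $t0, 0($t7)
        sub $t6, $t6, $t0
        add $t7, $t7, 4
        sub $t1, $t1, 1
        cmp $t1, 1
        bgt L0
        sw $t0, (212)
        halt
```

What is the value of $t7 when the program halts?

li $t0, 6 → $t0=6
li $t6, 3 → $t6=3
li $t1, 7 → $t1=7
li $t7, 200 → $t7=200
lw $t6, 0($t7) → $t6=M[200]=10
add $t0, $t0, $t6 → $t0=6+10=16
srl $t0, $t0, 1 → $t0=16>>1=8
lw $t0, 0($t7) → $t0=M[200]=10
sub $t6, $t6, $t0 → $t6=10-10=0
add $t7, $t7, 4 → $t7=200+4=204
sub $t1, $t1, 1 → $t1=7-1=6
cmp $t1, 1  (cmp 6,1)
bgt L0: taken
lw $t6, 0($t7) → $t6=M[204]=25
add $t0, $t0, $t6 → $t0=10+25=35
srl $t0, $t0, 1 → $t0=35>>1=17
lw $t0, 0($t7) → $t0=M[204]=25
sub $t6, $t6, $t0 → $t6=25-25=0
add $t7, $t7, 4 → $t7=204+4=208
sub $t1, $t1, 1 → $t1=6-1=5
cmp $t1, 1  (cmp 5,1)
bgt L0: taken
lw $t6, 0($t7) → $t6=M[208]=13
add $t0, $t0, $t6 → $t0=25+13=38
srl $t0, $t0, 1 → $t0=38>>1=19
lw $t0, 0($t7) → $t0=M[208]=13
sub $t6, $t6, $t0 → $t6=13-13=0
add $t7, $t7, 4 → $t7=208+4=212
sub $t1, $t1, 1 → $t1=5-1=4
cmp $t1, 1  (cmp 4,1)
bgt L0: taken
lw $t6, 0($t7) → $t6=M[212]=29
add $t0, $t0, $t6 → $t0=13+29=42
srl $t0, $t0, 1 → $t0=42>>1=21
lw $t0, 0($t7) → $t0=M[212]=29
sub $t6, $t6, $t0 → $t6=29-29=0
add $t7, $t7, 4 → $t7=212+4=216
sub $t1, $t1, 1 → $t1=4-1=3
cmp $t1, 1  (cmp 3,1)
bgt L0: taken
lw $t6, 0($t7) → $t6=M[216]=-2
add $t0, $t0, $t6 → $t0=29+(-2)=27
srl $t0, $t0, 1 → $t0=27>>1=13
lw $t0, 0($t7) → $t0=M[216]=-2
sub $t6, $t6, $t0 → $t6=(-2)-(-2)=0
add $t7, $t7, 4 → $t7=216+4=220
sub $t1, $t1, 1 → $t1=3-1=2
cmp $t1, 1  (cmp 2,1)
bgt L0: taken
lw $t6, 0($t7) → $t6=M[220]=5
add $t0, $t0, $t6 → $t0=(-2)+5=3
srl $t0, $t0, 1 → $t0=3>>1=1
lw $t0, 0($t7) → $t0=M[220]=5
sub $t6, $t6, $t0 → $t6=5-5=0
add $t7, $t7, 4 → $t7=220+4=224
sub $t1, $t1, 1 → $t1=2-1=1
cmp $t1, 1  (cmp 1,1)
bgt L0: not taken
sw $t0, (212) → M[212]=5
halt.

224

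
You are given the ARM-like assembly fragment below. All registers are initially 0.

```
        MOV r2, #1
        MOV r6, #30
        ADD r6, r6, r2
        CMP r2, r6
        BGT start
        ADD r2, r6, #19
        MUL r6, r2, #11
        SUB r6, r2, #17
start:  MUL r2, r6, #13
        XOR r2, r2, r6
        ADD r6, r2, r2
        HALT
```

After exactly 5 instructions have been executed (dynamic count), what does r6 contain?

r2=1
r6=30
r6=30+1=31
CMP r2, r6  (cmp 1,31)
BGT start: not taken
After step 5: r6 = 31.

31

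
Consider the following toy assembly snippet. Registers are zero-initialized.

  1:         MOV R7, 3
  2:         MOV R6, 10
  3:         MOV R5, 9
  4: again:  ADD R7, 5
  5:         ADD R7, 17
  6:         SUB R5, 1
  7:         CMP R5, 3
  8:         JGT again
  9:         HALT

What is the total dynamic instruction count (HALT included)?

MOV R7, 3 → R7=3
MOV R6, 10 → R6=10
MOV R5, 9 → R5=9
ADD R7, 5 → R7=3+5=8
ADD R7, 17 → R7=8+17=25
SUB R5, 1 → R5=9-1=8
CMP R5, 3  (cmp 8,3)
JGT again: taken
ADD R7, 5 → R7=25+5=30
ADD R7, 17 → R7=30+17=47
SUB R5, 1 → R5=8-1=7
CMP R5, 3  (cmp 7,3)
JGT again: taken
ADD R7, 5 → R7=47+5=52
ADD R7, 17 → R7=52+17=69
SUB R5, 1 → R5=7-1=6
CMP R5, 3  (cmp 6,3)
JGT again: taken
ADD R7, 5 → R7=69+5=74
ADD R7, 17 → R7=74+17=91
SUB R5, 1 → R5=6-1=5
CMP R5, 3  (cmp 5,3)
JGT again: taken
ADD R7, 5 → R7=91+5=96
ADD R7, 17 → R7=96+17=113
SUB R5, 1 → R5=5-1=4
CMP R5, 3  (cmp 4,3)
JGT again: taken
ADD R7, 5 → R7=113+5=118
ADD R7, 17 → R7=118+17=135
SUB R5, 1 → R5=4-1=3
CMP R5, 3  (cmp 3,3)
JGT again: not taken
halt.
Total executed instructions: 34.

34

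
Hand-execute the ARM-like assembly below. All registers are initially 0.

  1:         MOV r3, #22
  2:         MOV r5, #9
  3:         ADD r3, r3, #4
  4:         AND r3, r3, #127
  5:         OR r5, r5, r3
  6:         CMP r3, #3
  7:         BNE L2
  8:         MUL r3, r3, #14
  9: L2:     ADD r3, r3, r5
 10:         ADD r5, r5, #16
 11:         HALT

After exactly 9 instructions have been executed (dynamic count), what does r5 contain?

43

r3=22
r5=9
r3=22+4=26
r3=26&127=26
r5=9|26=27
CMP r3, #3  (cmp 26,3)
BNE L2: taken
r3=26+27=53
r5=27+16=43
After step 9: r5 = 43.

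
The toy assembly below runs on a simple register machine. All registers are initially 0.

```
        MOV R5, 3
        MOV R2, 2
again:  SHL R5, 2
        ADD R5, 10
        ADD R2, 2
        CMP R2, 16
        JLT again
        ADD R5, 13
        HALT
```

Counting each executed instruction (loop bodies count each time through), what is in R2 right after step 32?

R5=3
R2=2
R5=3<<2=12
R5=12+10=22
R2=2+2=4
CMP R2, 16  (cmp 4,16)
JLT again: taken
R5=22<<2=88
R5=88+10=98
R2=4+2=6
CMP R2, 16  (cmp 6,16)
JLT again: taken
R5=98<<2=392
R5=392+10=402
R2=6+2=8
CMP R2, 16  (cmp 8,16)
JLT again: taken
R5=402<<2=1608
R5=1608+10=1618
R2=8+2=10
CMP R2, 16  (cmp 10,16)
JLT again: taken
R5=1618<<2=6472
R5=6472+10=6482
R2=10+2=12
CMP R2, 16  (cmp 12,16)
JLT again: taken
R5=6482<<2=25928
R5=25928+10=25938
R2=12+2=14
CMP R2, 16  (cmp 14,16)
JLT again: taken
After step 32: R2 = 14.

14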